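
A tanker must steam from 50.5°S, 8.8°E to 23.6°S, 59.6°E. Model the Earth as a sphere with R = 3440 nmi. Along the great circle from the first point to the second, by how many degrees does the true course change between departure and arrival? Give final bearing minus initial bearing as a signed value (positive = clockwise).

-32.8°

At departure: θ₁ = atan2(sin Δλ cos φ₂, cos φ₁ sin φ₂ − sin φ₁ cos φ₂ cos Δλ) = 74.85°
At arrival: θ₂ = atan2(sin Δλ cos φ₁, −cos φ₂ sin φ₁ + sin φ₂ cos φ₁ cos Δλ) = 42.07°
Δθ = θ₂ − θ₁ = -32.8°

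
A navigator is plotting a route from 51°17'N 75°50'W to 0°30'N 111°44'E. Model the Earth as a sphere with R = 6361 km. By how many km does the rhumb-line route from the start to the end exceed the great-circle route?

Great circle: cos σ = sin φ₁ sin φ₂ + cos φ₁ cos φ₂ cos Δλ,  σ = 2.2309 rad → d_gc = 14190.69 km
Rhumb line: Δψ = -1.0373, q = Δφ/Δψ = 0.8545, d_rh = R√(Δφ²+q²Δλ²) = 17302.23 km
Excess = 17302.23 − 14190.69 = 3111.54 ≈ 3112 km

3112 km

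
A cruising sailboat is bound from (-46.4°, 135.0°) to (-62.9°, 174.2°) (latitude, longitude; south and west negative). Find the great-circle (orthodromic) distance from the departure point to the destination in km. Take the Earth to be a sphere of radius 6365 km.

cos σ = sin φ₁ sin φ₂ + cos φ₁ cos φ₂ cos Δλ
      = sin(-46.40°)sin(-62.90°) + cos(-46.40°)cos(-62.90°)cos(39.20°) = 0.8881
σ = 27.362° → d = Rσ = 6365·0.47756 = 3040 km

3040 km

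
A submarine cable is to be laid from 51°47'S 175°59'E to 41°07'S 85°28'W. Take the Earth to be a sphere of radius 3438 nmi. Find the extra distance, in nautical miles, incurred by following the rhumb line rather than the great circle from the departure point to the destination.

300 nmi

Great circle: cos σ = sin φ₁ sin φ₂ + cos φ₁ cos φ₂ cos Δλ,  σ = 1.1070 rad → d_gc = 3805.8 nmi
Rhumb line: Δψ = +0.2715, q = Δφ/Δψ = 0.6858, d_rh = R√(Δφ²+q²Δλ²) = 4105.5 nmi
Excess = 4105.5 − 3805.8 = 299.7 ≈ 300 nmi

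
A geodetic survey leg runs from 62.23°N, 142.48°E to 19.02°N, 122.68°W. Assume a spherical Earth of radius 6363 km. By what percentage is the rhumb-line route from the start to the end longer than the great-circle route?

6.2%

Great circle: σ = 1.3169 rad → d_gc = Rσ = 8379.3 km
Rhumb: Δφ = -0.7542, Δλ = +1.6553, Δψ = -1.0593, q = Δφ/Δψ = 0.7119 → d_rh = R√(Δφ²+q²Δλ²) = 8902.3 km
Excess = (8902.3 − 8379.3) / 8379.3 = 523.0 / 8379.3 = 6.24% ≈ 6.2%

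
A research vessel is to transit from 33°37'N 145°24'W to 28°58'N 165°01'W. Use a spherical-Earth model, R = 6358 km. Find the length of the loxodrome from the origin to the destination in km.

Δψ = ln[tan(π/4+φ₂/2)/tan(π/4+φ₁/2)] = -0.0950;  Δφ = -0.0812 rad,  Δλ = -0.3424 rad
q = Δφ/Δψ = 0.8541
d = R·√(Δφ² + q²Δλ²) = 6358·0.30348 = 1930 km

1930 km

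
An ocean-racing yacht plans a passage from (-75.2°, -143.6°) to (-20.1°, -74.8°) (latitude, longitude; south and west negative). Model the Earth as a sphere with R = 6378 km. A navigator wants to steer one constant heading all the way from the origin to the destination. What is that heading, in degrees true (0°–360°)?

Δψ = ln[tan(π/4+φ₂/2)/tan(π/4+φ₁/2)] = +1.6829
Δλ = +1.2008 rad (taken the short way round)
course = atan2(Δλ, Δψ) = 35.51°

35.5°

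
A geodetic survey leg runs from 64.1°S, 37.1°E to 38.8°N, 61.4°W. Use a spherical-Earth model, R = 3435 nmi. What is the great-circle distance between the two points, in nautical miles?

cos σ = sin φ₁ sin φ₂ + cos φ₁ cos φ₂ cos Δλ
      = sin(-64.10°)sin(38.80°) + cos(-64.10°)cos(38.80°)cos(-98.50°) = -0.6140
σ = 127.878° → d = Rσ = 3435·2.23189 = 7667 nmi

7667 nmi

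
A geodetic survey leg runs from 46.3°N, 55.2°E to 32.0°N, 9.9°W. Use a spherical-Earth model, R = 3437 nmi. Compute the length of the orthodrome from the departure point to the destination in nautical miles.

3057 nmi

Haversine: a = sin²(Δφ/2)+cos φ₁ cos φ₂ sin²(Δλ/2) = 0.18510;  σ = 2·atan2(√a,√(1−a))
σ = 50.965° → d = Rσ = 3437·0.88950 = 3057 nmi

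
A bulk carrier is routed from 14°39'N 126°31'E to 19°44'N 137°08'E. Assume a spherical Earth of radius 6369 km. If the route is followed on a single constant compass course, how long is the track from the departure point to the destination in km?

Rhumb course C = atan2(Δλ, Δψ) with Δψ = ln[tan(π/4+φ₂/2)/tan(π/4+φ₁/2)] = +0.0929, Δλ = +0.1853 → C = 63.37°
d = R·|Δφ| / |cos C| = 6369·0.08872 / 0.44821 = 1261 km

1261 km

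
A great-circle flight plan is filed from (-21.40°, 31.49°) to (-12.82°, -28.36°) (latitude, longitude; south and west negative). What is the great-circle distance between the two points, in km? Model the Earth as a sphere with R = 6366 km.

Haversine: a = sin²(Δφ/2)+cos φ₁ cos φ₂ sin²(Δλ/2) = 0.23153;  σ = 2·atan2(√a,√(1−a))
σ = 57.524° → d = Rσ = 6366·1.00399 = 6391 km

6391 km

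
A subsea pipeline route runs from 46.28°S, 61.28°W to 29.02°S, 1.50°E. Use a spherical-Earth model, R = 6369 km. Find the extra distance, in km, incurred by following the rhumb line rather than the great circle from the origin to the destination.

Great circle: cos σ = sin φ₁ sin φ₂ + cos φ₁ cos φ₂ cos Δλ,  σ = 0.8930 rad → d_gc = 5687.8 km
Rhumb line: Δψ = +0.3837, q = Δφ/Δψ = 0.7852, d_rh = R√(Δφ²+q²Δλ²) = 5805.5 km
Excess = 5805.5 − 5687.8 = 117.7 ≈ 118 km

118 km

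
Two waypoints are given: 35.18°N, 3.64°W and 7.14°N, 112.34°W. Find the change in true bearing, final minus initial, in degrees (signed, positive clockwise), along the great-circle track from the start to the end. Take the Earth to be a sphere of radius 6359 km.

-54.8°

At departure: θ₁ = atan2(sin Δλ cos φ₂, cos φ₁ sin φ₂ − sin φ₁ cos φ₂ cos Δλ) = 286.86°
At arrival: θ₂ = atan2(sin Δλ cos φ₁, −cos φ₂ sin φ₁ + sin φ₂ cos φ₁ cos Δλ) = 232.03°
Δθ = θ₂ − θ₁ = -54.8°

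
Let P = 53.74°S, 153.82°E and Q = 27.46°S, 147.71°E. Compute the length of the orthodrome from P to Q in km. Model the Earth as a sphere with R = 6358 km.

2959 km

Haversine: a = sin²(Δφ/2)+cos φ₁ cos φ₂ sin²(Δλ/2) = 0.05317;  σ = 2·atan2(√a,√(1−a))
σ = 26.663° → d = Rσ = 6358·0.46536 = 2959 km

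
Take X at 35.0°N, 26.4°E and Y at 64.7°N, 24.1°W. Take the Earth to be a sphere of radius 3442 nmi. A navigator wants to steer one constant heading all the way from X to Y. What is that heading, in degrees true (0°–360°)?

Δψ = ln[tan(π/4+φ₂/2)/tan(π/4+φ₁/2)] = +0.8413
Δλ = -0.8814 rad (taken the short way round)
course = atan2(Δλ, Δψ) = 313.67°

313.7°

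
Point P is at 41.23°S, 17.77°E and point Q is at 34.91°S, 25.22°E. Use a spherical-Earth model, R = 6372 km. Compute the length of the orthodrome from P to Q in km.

958 km

Haversine: a = sin²(Δφ/2)+cos φ₁ cos φ₂ sin²(Δλ/2) = 0.00564;  σ = 2·atan2(√a,√(1−a))
σ = 8.615° → d = Rσ = 6372·0.15037 = 958 km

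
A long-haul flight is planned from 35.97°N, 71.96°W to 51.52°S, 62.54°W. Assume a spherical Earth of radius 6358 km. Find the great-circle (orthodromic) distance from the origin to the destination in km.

Haversine: a = sin²(Δφ/2)+cos φ₁ cos φ₂ sin²(Δλ/2) = 0.48150;  σ = 2·atan2(√a,√(1−a))
σ = 87.879° → d = Rσ = 6358·1.53379 = 9752 km

9752 km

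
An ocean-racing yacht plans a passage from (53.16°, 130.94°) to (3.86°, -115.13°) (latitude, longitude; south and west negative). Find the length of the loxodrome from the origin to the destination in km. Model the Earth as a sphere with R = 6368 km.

11894 km

Δψ = ln[tan(π/4+φ₂/2)/tan(π/4+φ₁/2)] = -1.0321;  Δφ = -0.8604 rad,  Δλ = +1.9885 rad
q = Δφ/Δψ = 0.8337
d = R·√(Δφ² + q²Δλ²) = 6368·1.86781 = 11894 km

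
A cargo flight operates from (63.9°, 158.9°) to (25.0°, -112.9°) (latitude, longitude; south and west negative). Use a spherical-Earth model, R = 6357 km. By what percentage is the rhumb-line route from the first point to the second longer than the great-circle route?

Great circle: σ = 1.1679 rad → d_gc = Rσ = 7424.6 km
Rhumb: Δφ = -0.6789, Δλ = +1.5394, Δψ = -1.0111, q = Δφ/Δψ = 0.6715 → d_rh = R√(Δφ²+q²Δλ²) = 7861.9 km
Excess = (7861.9 − 7424.6) / 7424.6 = 437.3 / 7424.6 = 5.89% ≈ 5.9%

5.9%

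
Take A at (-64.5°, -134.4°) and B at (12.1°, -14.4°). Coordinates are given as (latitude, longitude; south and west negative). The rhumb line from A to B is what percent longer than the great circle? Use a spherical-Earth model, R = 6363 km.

Great circle: σ = 1.9820 rad → d_gc = Rσ = 12611.2 km
Rhumb: Δφ = +1.3369, Δλ = +2.0944, Δψ = +1.6988, q = Δφ/Δψ = 0.7870 → d_rh = R√(Δφ²+q²Δλ²) = 13504.2 km
Excess = (13504.2 − 12611.2) / 12611.2 = 893.0 / 12611.2 = 7.08% ≈ 7.1%

7.1%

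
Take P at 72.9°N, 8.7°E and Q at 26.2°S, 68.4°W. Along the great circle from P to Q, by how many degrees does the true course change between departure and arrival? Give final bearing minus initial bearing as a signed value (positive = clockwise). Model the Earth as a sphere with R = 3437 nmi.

At departure: θ₁ = atan2(sin Δλ cos φ₂, cos φ₁ sin φ₂ − sin φ₁ cos φ₂ cos Δλ) = 249.83°
At arrival: θ₂ = atan2(sin Δλ cos φ₁, −cos φ₂ sin φ₁ + sin φ₂ cos φ₁ cos Δλ) = 197.92°
Δθ = θ₂ − θ₁ = -51.9°

-51.9°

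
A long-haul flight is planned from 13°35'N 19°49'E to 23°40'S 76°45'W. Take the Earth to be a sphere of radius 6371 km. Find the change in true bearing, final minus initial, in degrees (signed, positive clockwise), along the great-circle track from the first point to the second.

At departure: θ₁ = atan2(sin Δλ cos φ₂, cos φ₁ sin φ₂ − sin φ₁ cos φ₂ cos Δλ) = 248.11°
At arrival: θ₂ = atan2(sin Δλ cos φ₁, −cos φ₂ sin φ₁ + sin φ₂ cos φ₁ cos Δλ) = 259.99°
Δθ = θ₂ − θ₁ = +11.9°

+11.9°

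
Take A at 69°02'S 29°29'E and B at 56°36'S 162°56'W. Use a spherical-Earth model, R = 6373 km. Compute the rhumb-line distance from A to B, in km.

Δψ = ln[tan(π/4+φ₂/2)/tan(π/4+φ₁/2)] = +0.4833;  Δφ = +0.2170 rad,  Δλ = +2.9249 rad
q = Δφ/Δψ = 0.4490
d = R·√(Δφ² + q²Δλ²) = 6373·1.33117 = 8484 km

8484 km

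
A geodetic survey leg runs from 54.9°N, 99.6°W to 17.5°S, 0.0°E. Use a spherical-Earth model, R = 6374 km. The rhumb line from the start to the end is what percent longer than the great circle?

2.5%

Great circle: σ = 1.9150 rad → d_gc = Rσ = 12206.4 km
Rhumb: Δφ = -1.2636, Δλ = +1.7383, Δψ = -1.4615, q = Δφ/Δψ = 0.8646 → d_rh = R√(Δφ²+q²Δλ²) = 12516.0 km
Excess = (12516.0 − 12206.4) / 12206.4 = 309.6 / 12206.4 = 2.54% ≈ 2.5%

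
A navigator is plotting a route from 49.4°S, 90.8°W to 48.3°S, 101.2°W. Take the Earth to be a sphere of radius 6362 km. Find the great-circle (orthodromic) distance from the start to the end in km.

Haversine: a = sin²(Δφ/2)+cos φ₁ cos φ₂ sin²(Δλ/2) = 0.00365;  σ = 2·atan2(√a,√(1−a))
σ = 6.926° → d = Rσ = 6362·0.12087 = 769 km

769 km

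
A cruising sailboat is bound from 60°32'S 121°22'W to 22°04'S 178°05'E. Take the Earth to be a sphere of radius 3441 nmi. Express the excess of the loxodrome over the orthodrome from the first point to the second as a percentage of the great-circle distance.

Great circle: σ = 0.9870 rad → d_gc = Rσ = 3396.1 nmi
Rhumb: Δφ = +0.6714, Δλ = -1.0568, Δψ = +0.9407, q = Δφ/Δψ = 0.7137 → d_rh = R√(Δφ²+q²Δλ²) = 3474.6 nmi
Excess = (3474.6 − 3396.1) / 3396.1 = 78.5 / 3396.1 = 2.31% ≈ 2.3%

2.3%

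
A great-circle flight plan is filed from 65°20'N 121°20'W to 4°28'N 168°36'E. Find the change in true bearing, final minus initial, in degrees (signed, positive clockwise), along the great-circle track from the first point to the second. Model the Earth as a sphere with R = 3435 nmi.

-49.9°

Initial bearing θ₁ = atan2(sin Δλ cos φ₂, cos φ₁ sin φ₂ − sin φ₁ cos φ₂ cos Δλ) = 253.57°
Final bearing θ₂ = (initial bearing from the destination back to the start) + 180° = 203.67°
Δθ = θ₂ − θ₁ = -49.9°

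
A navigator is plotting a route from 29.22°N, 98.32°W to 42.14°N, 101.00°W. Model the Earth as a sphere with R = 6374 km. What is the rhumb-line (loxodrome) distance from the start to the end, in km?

1457 km

Δψ = ln[tan(π/4+φ₂/2)/tan(π/4+φ₁/2)] = +0.2788;  Δφ = +0.2255 rad,  Δλ = -0.0468 rad
q = Δφ/Δψ = 0.8088
d = R·√(Δφ² + q²Δλ²) = 6374·0.22865 = 1457 km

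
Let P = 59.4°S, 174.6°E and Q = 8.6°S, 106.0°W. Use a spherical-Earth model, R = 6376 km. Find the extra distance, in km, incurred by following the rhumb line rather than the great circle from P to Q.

Great circle: cos σ = sin φ₁ sin φ₂ + cos φ₁ cos φ₂ cos Δλ,  σ = 1.3477 rad → d_gc = 8592.6 km
Rhumb line: Δψ = +1.1455, q = Δφ/Δψ = 0.7740, d_rh = R√(Δφ²+q²Δλ²) = 8872.8 km
Excess = 8872.8 − 8592.6 = 280.2 ≈ 280 km

280 km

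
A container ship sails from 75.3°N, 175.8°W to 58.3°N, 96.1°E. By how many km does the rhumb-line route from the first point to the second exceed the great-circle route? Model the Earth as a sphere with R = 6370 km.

341 km

Great circle: cos σ = sin φ₁ sin φ₂ + cos φ₁ cos φ₂ cos Δλ,  σ = 0.5964 rad → d_gc = 3798.8 km
Rhumb line: Δψ = -0.7889, q = Δφ/Δψ = 0.3761, d_rh = R√(Δφ²+q²Δλ²) = 4140.2 km
Excess = 4140.2 − 3798.8 = 341.4 ≈ 341 km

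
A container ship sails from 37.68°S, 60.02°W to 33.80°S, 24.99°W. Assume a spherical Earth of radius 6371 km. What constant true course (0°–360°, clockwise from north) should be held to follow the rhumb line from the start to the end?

82.2°

Δψ = ln[tan(π/4+φ₂/2)/tan(π/4+φ₁/2)] = +0.0835
Δλ = +0.6114 rad (taken the short way round)
course = atan2(Δλ, Δψ) = 82.23°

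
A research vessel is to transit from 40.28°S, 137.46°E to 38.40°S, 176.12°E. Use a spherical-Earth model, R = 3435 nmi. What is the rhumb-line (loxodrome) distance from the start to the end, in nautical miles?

1796 nmi

Rhumb course C = atan2(Δλ, Δψ) with Δψ = ln[tan(π/4+φ₂/2)/tan(π/4+φ₁/2)] = +0.0424, Δλ = +0.6747 → C = 86.40°
d = R·|Δφ| / |cos C| = 3435·0.03281 / 0.06276 = 1796 nmi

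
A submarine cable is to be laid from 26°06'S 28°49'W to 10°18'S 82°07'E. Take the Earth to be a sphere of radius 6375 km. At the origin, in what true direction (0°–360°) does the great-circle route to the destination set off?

108.9°

θ = atan2( sin Δλ·cos φ₂ ,  cos φ₁ sin φ₂ − sin φ₁ cos φ₂ cos Δλ )
  = atan2(+0.9189, -0.3152) = 108.93°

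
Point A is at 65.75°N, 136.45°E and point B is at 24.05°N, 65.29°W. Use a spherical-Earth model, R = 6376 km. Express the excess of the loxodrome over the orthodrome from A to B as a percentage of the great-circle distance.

Great circle: σ = 1.5476 rad → d_gc = Rσ = 9867.5 km
Rhumb: Δφ = -0.7278, Δλ = +2.7622, Δψ = -1.1052, q = Δφ/Δψ = 0.6585 → d_rh = R√(Δφ²+q²Δλ²) = 12491.3 km
Excess = (12491.3 − 9867.5) / 9867.5 = 2623.8 / 9867.5 = 26.59% ≈ 26.6%

26.6%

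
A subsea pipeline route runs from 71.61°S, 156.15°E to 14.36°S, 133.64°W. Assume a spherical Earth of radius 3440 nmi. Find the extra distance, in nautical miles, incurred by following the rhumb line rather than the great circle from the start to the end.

148 nmi

Great circle: cos σ = sin φ₁ sin φ₂ + cos φ₁ cos φ₂ cos Δλ,  σ = 1.2251 rad → d_gc = 4214.4 nmi
Rhumb line: Δψ = +1.5676, q = Δφ/Δψ = 0.6374, d_rh = R√(Δφ²+q²Δλ²) = 4362.8 nmi
Excess = 4362.8 − 4214.4 = 148.4 ≈ 148 nmi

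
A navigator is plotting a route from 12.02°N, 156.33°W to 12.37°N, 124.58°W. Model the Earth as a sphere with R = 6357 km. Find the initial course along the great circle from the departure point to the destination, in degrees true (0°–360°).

85.9°

θ = atan2( sin Δλ·cos φ₂ ,  cos φ₁ sin φ₂ − sin φ₁ cos φ₂ cos Δλ )
  = atan2(+0.5140, +0.0365) = 85.93°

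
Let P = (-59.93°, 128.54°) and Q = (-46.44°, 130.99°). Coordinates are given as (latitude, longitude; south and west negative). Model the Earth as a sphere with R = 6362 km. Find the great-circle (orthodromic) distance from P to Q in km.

1506 km

cos σ = sin φ₁ sin φ₂ + cos φ₁ cos φ₂ cos Δλ
      = sin(-59.93°)sin(-46.44°) + cos(-59.93°)cos(-46.44°)cos(2.45°) = 0.9721
σ = 13.567° → d = Rσ = 6362·0.23679 = 1506 km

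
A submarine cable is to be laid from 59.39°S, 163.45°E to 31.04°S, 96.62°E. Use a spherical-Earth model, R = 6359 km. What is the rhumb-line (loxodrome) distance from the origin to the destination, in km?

5957 km

Rhumb course C = atan2(Δλ, Δψ) with Δψ = ln[tan(π/4+φ₂/2)/tan(π/4+φ₁/2)] = +0.7255, Δλ = -1.1664 → C = 301.88°
d = R·|Δφ| / |cos C| = 6359·0.49480 / 0.52815 = 5957 km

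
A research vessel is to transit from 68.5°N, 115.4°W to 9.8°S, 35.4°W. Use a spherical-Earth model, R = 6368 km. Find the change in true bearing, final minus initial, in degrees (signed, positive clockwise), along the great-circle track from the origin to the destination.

+55.9°

Initial bearing θ₁ = atan2(sin Δλ cos φ₂, cos φ₁ sin φ₂ − sin φ₁ cos φ₂ cos Δλ) = 102.86°
Final bearing θ₂ = (initial bearing from the destination back to the start) + 180° = 158.74°
Δθ = θ₂ − θ₁ = +55.9°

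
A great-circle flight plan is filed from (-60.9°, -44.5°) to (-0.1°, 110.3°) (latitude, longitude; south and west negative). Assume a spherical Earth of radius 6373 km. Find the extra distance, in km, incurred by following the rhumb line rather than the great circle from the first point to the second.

Great circle: cos σ = sin φ₁ sin φ₂ + cos φ₁ cos φ₂ cos Δλ,  σ = 2.0248 rad → d_gc = 12903.7 km
Rhumb line: Δψ = +1.3471, q = Δφ/Δψ = 0.7878, d_rh = R√(Δφ²+q²Δλ²) = 15156.3 km
Excess = 15156.3 − 12903.7 = 2252.6 ≈ 2253 km

2253 km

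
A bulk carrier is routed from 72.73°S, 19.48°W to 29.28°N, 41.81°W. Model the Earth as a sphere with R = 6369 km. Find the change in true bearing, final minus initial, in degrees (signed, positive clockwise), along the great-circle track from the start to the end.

+13.2°

Initial bearing θ₁ = atan2(sin Δλ cos φ₂, cos φ₁ sin φ₂ − sin φ₁ cos φ₂ cos Δλ) = 340.10°
Final bearing θ₂ = (initial bearing from the destination back to the start) + 180° = 353.35°
Δθ = θ₂ − θ₁ = +13.2°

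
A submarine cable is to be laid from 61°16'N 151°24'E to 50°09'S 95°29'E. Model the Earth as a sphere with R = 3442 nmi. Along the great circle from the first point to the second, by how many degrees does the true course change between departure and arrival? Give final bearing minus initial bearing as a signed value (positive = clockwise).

-10.4°

Initial bearing θ₁ = atan2(sin Δλ cos φ₂, cos φ₁ sin φ₂ − sin φ₁ cos φ₂ cos Δλ) = 217.81°
Final bearing θ₂ = (initial bearing from the destination back to the start) + 180° = 207.38°
Δθ = θ₂ − θ₁ = -10.4°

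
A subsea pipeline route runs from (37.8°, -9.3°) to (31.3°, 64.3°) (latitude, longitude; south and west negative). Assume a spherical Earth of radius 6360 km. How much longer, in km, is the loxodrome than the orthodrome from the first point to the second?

Great circle: cos σ = sin φ₁ sin φ₂ + cos φ₁ cos φ₂ cos Δλ,  σ = 1.0367 rad → d_gc = 6593.6 km
Rhumb line: Δψ = -0.1379, q = Δφ/Δψ = 0.8228, d_rh = R√(Δφ²+q²Δλ²) = 6760.5 km
Excess = 6760.5 − 6593.6 = 166.9 ≈ 167 km

167 km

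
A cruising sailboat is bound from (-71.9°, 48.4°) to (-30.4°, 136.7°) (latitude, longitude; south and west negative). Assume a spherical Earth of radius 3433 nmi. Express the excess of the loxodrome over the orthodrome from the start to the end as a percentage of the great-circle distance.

Great circle: σ = 1.0599 rad → d_gc = Rσ = 3638.7 nmi
Rhumb: Δφ = +0.7243, Δλ = +1.5411, Δψ = +1.2797, q = Δφ/Δψ = 0.5660 → d_rh = R√(Δφ²+q²Δλ²) = 3892.3 nmi
Excess = (3892.3 − 3638.7) / 3638.7 = 253.6 / 3638.7 = 6.97% ≈ 7.0%

7.0%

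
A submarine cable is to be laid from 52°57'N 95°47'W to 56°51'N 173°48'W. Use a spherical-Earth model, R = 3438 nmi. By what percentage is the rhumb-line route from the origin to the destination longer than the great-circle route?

Great circle: σ = 0.7427 rad → d_gc = Rσ = 2553.5 nmi
Rhumb: Δφ = +0.0681, Δλ = -1.3616, Δψ = +0.1185, q = Δφ/Δψ = 0.5744 → d_rh = R√(Δφ²+q²Δλ²) = 2699.3 nmi
Excess = (2699.3 − 2553.5) / 2553.5 = 145.8 / 2553.5 = 5.71% ≈ 5.7%

5.7%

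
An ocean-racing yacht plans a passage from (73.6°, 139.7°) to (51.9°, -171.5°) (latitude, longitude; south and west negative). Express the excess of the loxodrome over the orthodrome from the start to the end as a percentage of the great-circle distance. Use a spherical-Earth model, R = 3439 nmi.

Great circle: σ = 0.5163 rad → d_gc = Rσ = 1775.4 nmi
Rhumb: Δφ = -0.3787, Δλ = +0.8517, Δψ = -0.8739, q = Δφ/Δψ = 0.4334 → d_rh = R√(Δφ²+q²Δλ²) = 1818.8 nmi
Excess = (1818.8 − 1775.4) / 1775.4 = 43.4 / 1775.4 = 2.44% ≈ 2.4%

2.4%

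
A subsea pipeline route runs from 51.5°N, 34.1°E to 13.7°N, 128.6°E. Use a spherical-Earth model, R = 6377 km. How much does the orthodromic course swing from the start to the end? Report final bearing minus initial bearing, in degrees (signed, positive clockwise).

+63.3°

At departure: θ₁ = atan2(sin Δλ cos φ₂, cos φ₁ sin φ₂ − sin φ₁ cos φ₂ cos Δλ) = 77.93°
At arrival: θ₂ = atan2(sin Δλ cos φ₁, −cos φ₂ sin φ₁ + sin φ₂ cos φ₁ cos Δλ) = 141.20°
Δθ = θ₂ − θ₁ = +63.3°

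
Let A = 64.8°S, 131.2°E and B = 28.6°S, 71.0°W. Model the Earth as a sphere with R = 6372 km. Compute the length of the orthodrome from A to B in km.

9454 km

cos σ = sin φ₁ sin φ₂ + cos φ₁ cos φ₂ cos Δλ
      = sin(-64.80°)sin(-28.60°) + cos(-64.80°)cos(-28.60°)cos(157.80°) = 0.0870
σ = 85.008° → d = Rσ = 6372·1.48367 = 9454 km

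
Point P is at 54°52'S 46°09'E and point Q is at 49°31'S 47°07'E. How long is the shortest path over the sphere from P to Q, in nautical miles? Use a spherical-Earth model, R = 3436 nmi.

cos σ = sin φ₁ sin φ₂ + cos φ₁ cos φ₂ cos Δλ
      = sin(-54.87°)sin(-49.52°) + cos(-54.87°)cos(-49.52°)cos(0.97°) = 0.9956
σ = 5.383° → d = Rσ = 3436·0.09394 = 323 nmi

323 nmi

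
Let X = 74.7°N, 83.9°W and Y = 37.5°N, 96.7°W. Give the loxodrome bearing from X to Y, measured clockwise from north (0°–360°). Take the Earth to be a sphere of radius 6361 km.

189.7°

Δψ = ln[tan(π/4+φ₂/2)/tan(π/4+φ₁/2)] = -1.3006
Δλ = -0.2234 rad (taken the short way round)
course = atan2(Δλ, Δψ) = 189.75°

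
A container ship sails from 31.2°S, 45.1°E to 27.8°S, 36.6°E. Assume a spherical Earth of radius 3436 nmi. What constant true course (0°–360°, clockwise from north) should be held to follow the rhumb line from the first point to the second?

Meridional parts: M(φ₁)=-0.5736, M(φ₂)=-0.5054 → ΔM = +0.0682;  Δλ = -0.1484 rad
tan C = Δλ / ΔM = -2.1754 → C = 294.69°

294.7°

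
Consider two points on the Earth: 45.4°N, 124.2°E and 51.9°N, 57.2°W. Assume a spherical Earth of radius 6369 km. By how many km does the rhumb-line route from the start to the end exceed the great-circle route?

Great circle: cos σ = sin φ₁ sin φ₂ + cos φ₁ cos φ₂ cos Δλ,  σ = 1.4433 rad → d_gc = 9192.1 km
Rhumb line: Δψ = +0.1720, q = Δφ/Δψ = 0.6594, d_rh = R√(Δφ²+q²Δλ²) = 13110.8 km
Excess = 13110.8 − 9192.1 = 3918.7 ≈ 3919 km

3919 km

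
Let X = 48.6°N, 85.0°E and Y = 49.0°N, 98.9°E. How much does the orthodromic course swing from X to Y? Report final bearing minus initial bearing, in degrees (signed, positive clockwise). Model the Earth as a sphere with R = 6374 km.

+10.5°

At departure: θ₁ = atan2(sin Δλ cos φ₂, cos φ₁ sin φ₂ − sin φ₁ cos φ₂ cos Δλ) = 82.27°
At arrival: θ₂ = atan2(sin Δλ cos φ₁, −cos φ₂ sin φ₁ + sin φ₂ cos φ₁ cos Δλ) = 92.75°
Δθ = θ₂ − θ₁ = +10.5°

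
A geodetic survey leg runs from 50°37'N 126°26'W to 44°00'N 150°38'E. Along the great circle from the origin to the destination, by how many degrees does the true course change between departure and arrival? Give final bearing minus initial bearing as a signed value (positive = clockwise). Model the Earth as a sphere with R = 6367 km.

Initial bearing θ₁ = atan2(sin Δλ cos φ₂, cos φ₁ sin φ₂ − sin φ₁ cos φ₂ cos Δλ) = 297.55°
Final bearing θ₂ = (initial bearing from the destination back to the start) + 180° = 231.45°
Δθ = θ₂ − θ₁ = -66.1°

-66.1°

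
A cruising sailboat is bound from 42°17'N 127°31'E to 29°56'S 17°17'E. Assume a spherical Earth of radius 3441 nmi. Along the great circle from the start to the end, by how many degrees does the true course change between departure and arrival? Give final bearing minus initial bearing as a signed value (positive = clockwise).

-21.6°

Initial bearing θ₁ = atan2(sin Δλ cos φ₂, cos φ₁ sin φ₂ − sin φ₁ cos φ₂ cos Δλ) = 258.36°
Final bearing θ₂ = (initial bearing from the destination back to the start) + 180° = 236.74°
Δθ = θ₂ − θ₁ = -21.6°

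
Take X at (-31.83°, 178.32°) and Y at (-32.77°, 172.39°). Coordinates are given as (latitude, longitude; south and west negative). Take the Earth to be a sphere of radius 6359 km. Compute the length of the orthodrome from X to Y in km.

566 km

Haversine: a = sin²(Δφ/2)+cos φ₁ cos φ₂ sin²(Δλ/2) = 0.00198;  σ = 2·atan2(√a,√(1−a))
σ = 5.099° → d = Rσ = 6359·0.08899 = 566 km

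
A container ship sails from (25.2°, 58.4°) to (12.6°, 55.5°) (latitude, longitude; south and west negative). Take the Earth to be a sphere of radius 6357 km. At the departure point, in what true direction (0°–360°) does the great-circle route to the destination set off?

192.8°

θ = atan2( sin Δλ·cos φ₂ ,  cos φ₁ sin φ₂ − sin φ₁ cos φ₂ cos Δλ )
  = atan2(-0.0494, -0.2176) = 192.78°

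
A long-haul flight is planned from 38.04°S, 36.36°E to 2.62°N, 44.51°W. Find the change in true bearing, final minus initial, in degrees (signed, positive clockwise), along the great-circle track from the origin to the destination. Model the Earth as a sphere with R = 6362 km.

+30.9°

At departure: θ₁ = atan2(sin Δλ cos φ₂, cos φ₁ sin φ₂ − sin φ₁ cos φ₂ cos Δλ) = 277.72°
At arrival: θ₂ = atan2(sin Δλ cos φ₁, −cos φ₂ sin φ₁ + sin φ₂ cos φ₁ cos Δλ) = 308.62°
Δθ = θ₂ − θ₁ = +30.9°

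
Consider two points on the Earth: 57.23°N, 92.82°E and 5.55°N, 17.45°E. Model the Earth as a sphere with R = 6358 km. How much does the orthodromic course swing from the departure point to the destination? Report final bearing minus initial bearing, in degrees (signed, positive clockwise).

Initial bearing θ₁ = atan2(sin Δλ cos φ₂, cos φ₁ sin φ₂ − sin φ₁ cos φ₂ cos Δλ) = 260.62°
Final bearing θ₂ = (initial bearing from the destination back to the start) + 180° = 212.45°
Δθ = θ₂ − θ₁ = -48.2°

-48.2°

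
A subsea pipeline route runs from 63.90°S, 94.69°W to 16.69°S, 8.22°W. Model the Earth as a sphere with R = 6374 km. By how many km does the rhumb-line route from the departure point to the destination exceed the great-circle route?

411 km

Great circle: cos σ = sin φ₁ sin φ₂ + cos φ₁ cos φ₂ cos Δλ,  σ = 1.2830 rad → d_gc = 8177.7 km
Rhumb line: Δψ = +1.1664, q = Δφ/Δψ = 0.7064, d_rh = R√(Δφ²+q²Δλ²) = 8588.3 km
Excess = 8588.3 − 8177.7 = 410.6 ≈ 411 km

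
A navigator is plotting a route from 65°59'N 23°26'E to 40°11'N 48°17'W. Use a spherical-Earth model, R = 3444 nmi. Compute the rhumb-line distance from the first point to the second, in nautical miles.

Rhumb course C = atan2(Δλ, Δψ) with Δψ = ln[tan(π/4+φ₂/2)/tan(π/4+φ₁/2)] = -0.7807, Δλ = -1.2517 → C = 238.05°
d = R·|Δφ| / |cos C| = 3444·0.45029 / 0.52923 = 2930 nmi

2930 nmi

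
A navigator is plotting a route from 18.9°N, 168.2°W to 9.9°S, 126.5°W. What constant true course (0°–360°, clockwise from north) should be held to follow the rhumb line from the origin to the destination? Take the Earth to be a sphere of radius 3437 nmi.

125.0°

Δψ = ln[tan(π/4+φ₂/2)/tan(π/4+φ₁/2)] = -0.5097
Δλ = +0.7278 rad (taken the short way round)
course = atan2(Δλ, Δψ) = 125.00°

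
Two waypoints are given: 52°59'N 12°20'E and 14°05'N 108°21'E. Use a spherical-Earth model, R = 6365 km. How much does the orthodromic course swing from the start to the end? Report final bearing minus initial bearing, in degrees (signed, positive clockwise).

+66.1°

At departure: θ₁ = atan2(sin Δλ cos φ₂, cos φ₁ sin φ₂ − sin φ₁ cos φ₂ cos Δλ) = 76.72°
At arrival: θ₂ = atan2(sin Δλ cos φ₁, −cos φ₂ sin φ₁ + sin φ₂ cos φ₁ cos Δλ) = 142.84°
Δθ = θ₂ − θ₁ = +66.1°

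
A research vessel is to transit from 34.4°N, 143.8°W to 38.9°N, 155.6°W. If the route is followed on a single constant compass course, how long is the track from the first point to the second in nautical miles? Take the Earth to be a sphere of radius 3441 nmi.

Rhumb course C = atan2(Δλ, Δψ) with Δψ = ln[tan(π/4+φ₂/2)/tan(π/4+φ₁/2)] = +0.0979, Δλ = -0.2059 → C = 295.44°
d = R·|Δφ| / |cos C| = 3441·0.07854 / 0.42949 = 629 nmi

629 nmi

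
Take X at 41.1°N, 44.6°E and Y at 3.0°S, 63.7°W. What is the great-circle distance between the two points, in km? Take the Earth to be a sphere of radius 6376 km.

11763 km

Haversine: a = sin²(Δφ/2)+cos φ₁ cos φ₂ sin²(Δλ/2) = 0.63535;  σ = 2·atan2(√a,√(1−a))
σ = 105.706° → d = Rσ = 6376·1.84491 = 11763 km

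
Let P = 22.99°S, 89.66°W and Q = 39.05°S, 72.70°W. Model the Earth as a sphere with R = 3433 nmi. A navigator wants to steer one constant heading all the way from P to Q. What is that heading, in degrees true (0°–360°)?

Δψ = ln[tan(π/4+φ₂/2)/tan(π/4+φ₁/2)] = -0.3289
Δλ = +0.2960 rad (taken the short way round)
course = atan2(Δλ, Δψ) = 138.02°

138.0°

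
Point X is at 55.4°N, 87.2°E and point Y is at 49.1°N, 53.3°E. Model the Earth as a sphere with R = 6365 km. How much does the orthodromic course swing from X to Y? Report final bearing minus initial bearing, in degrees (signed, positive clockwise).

Initial bearing θ₁ = atan2(sin Δλ cos φ₂, cos φ₁ sin φ₂ − sin φ₁ cos φ₂ cos Δλ) = 267.16°
Final bearing θ₂ = (initial bearing from the destination back to the start) + 180° = 240.02°
Δθ = θ₂ − θ₁ = -27.1°

-27.1°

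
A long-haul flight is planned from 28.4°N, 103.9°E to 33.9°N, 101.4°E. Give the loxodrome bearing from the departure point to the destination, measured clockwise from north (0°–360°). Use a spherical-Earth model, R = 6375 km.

338.8°

Meridional parts: M(φ₁)=+0.5173, M(φ₂)=+0.6296 → ΔM = +0.1122;  Δλ = -0.0436 rad
tan C = Δλ / ΔM = -0.3887 → C = 338.76°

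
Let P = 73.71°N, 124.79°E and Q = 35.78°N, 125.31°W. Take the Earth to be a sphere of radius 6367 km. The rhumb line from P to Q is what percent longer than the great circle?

12.2%

Great circle: σ = 1.0659 rad → d_gc = Rσ = 6786.4 km
Rhumb: Δφ = -0.6620, Δλ = +1.9181, Δψ = -1.2745, q = Δφ/Δψ = 0.5194 → d_rh = R√(Δφ²+q²Δλ²) = 7616.1 km
Excess = (7616.1 − 6786.4) / 6786.4 = 829.7 / 6786.4 = 12.23% ≈ 12.2%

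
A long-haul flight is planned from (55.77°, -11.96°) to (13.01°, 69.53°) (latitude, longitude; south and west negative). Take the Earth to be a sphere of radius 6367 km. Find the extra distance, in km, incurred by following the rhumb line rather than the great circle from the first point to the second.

Great circle: cos σ = sin φ₁ sin φ₂ + cos φ₁ cos φ₂ cos Δλ,  σ = 1.3003 rad → d_gc = 8278.9 km
Rhumb line: Δψ = -0.9488, q = Δφ/Δψ = 0.7865, d_rh = R√(Δφ²+q²Δλ²) = 8562.1 km
Excess = 8562.1 − 8278.9 = 283.2 ≈ 283 km

283 km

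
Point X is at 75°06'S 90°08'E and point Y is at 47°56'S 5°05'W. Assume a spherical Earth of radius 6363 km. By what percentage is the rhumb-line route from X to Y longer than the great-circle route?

9.8%

Great circle: σ = 0.7930 rad → d_gc = Rσ = 5045.6 km
Rhumb: Δφ = +0.4741, Δλ = -1.6618, Δψ = +1.0786, q = Δφ/Δψ = 0.4396 → d_rh = R√(Δφ²+q²Δλ²) = 5541.6 km
Excess = (5541.6 − 5045.6) / 5045.6 = 496.0 / 5045.6 = 9.83% ≈ 9.8%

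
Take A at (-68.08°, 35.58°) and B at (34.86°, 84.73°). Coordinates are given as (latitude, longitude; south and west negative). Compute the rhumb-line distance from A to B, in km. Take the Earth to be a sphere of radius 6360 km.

Rhumb course C = atan2(Δλ, Δψ) with Δψ = ln[tan(π/4+φ₂/2)/tan(π/4+φ₁/2)] = +2.2915, Δλ = +0.8578 → C = 20.52°
d = R·|Δφ| / |cos C| = 6360·1.79664 / 0.93653 = 12201 km

12201 km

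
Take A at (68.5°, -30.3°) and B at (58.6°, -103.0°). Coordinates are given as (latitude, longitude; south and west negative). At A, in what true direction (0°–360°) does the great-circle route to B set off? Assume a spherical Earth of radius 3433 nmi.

N = sin Δλ·cos φ₂ = -0.4974;  D = cos φ₁ sin φ₂ − sin φ₁ cos φ₂ cos Δλ = +0.1687
initial course = atan2(N, D) = 288.73°

288.7°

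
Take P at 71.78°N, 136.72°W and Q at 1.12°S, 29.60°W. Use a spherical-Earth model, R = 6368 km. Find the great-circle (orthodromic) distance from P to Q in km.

10709 km

Haversine: a = sin²(Δφ/2)+cos φ₁ cos φ₂ sin²(Δλ/2) = 0.55529;  σ = 2·atan2(√a,√(1−a))
σ = 96.349° → d = Rσ = 6368·1.68161 = 10709 km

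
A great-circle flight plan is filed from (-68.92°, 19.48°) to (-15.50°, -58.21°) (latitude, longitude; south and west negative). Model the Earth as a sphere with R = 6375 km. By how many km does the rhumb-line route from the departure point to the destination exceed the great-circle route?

Great circle: cos σ = sin φ₁ sin φ₂ + cos φ₁ cos φ₂ cos Δλ,  σ = 1.2416 rad → d_gc = 7915.4 km
Rhumb line: Δψ = +1.4078, q = Δφ/Δψ = 0.6623, d_rh = R√(Δφ²+q²Δλ²) = 8252.4 km
Excess = 8252.4 − 7915.4 = 337.0 ≈ 337 km

337 km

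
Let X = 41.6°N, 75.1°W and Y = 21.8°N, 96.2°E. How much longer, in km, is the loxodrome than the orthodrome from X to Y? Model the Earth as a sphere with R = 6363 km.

Great circle: cos σ = sin φ₁ sin φ₂ + cos φ₁ cos φ₂ cos Δλ,  σ = 2.0261 rad → d_gc = 12892.3 km
Rhumb line: Δψ = -0.4098, q = Δφ/Δψ = 0.8433, d_rh = R√(Δφ²+q²Δλ²) = 16192.6 km
Excess = 16192.6 − 12892.3 = 3300.3 ≈ 3300 km

3300 km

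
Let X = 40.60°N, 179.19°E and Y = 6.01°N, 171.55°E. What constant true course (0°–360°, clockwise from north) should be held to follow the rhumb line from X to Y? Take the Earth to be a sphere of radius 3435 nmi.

Δψ = ln[tan(π/4+φ₂/2)/tan(π/4+φ₁/2)] = -0.6716
Δλ = -0.1333 rad (taken the short way round)
course = atan2(Δλ, Δψ) = 191.23°

191.2°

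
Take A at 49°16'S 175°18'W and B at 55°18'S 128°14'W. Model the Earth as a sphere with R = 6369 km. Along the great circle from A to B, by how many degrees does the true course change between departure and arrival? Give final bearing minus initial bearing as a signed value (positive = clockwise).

Initial bearing θ₁ = atan2(sin Δλ cos φ₂, cos φ₁ sin φ₂ − sin φ₁ cos φ₂ cos Δλ) = 120.21°
Final bearing θ₂ = (initial bearing from the destination back to the start) + 180° = 82.14°
Δθ = θ₂ − θ₁ = -38.1°

-38.1°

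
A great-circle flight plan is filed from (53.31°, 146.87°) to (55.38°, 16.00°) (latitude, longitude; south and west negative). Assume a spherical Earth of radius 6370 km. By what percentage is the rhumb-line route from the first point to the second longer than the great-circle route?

19.1%

Great circle: σ = 1.1177 rad → d_gc = Rσ = 7119.5 km
Rhumb: Δφ = +0.0361, Δλ = -2.2841, Δψ = +0.0620, q = Δφ/Δψ = 0.5827 → d_rh = R√(Δφ²+q²Δλ²) = 8482.0 km
Excess = (8482.0 − 7119.5) / 7119.5 = 1362.5 / 7119.5 = 19.14% ≈ 19.1%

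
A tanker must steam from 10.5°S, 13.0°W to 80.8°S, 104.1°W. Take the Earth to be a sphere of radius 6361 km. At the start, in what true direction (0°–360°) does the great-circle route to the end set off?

189.3°

θ = atan2( sin Δλ·cos φ₂ ,  cos φ₁ sin φ₂ − sin φ₁ cos φ₂ cos Δλ )
  = atan2(-0.1599, -0.9712) = 189.35°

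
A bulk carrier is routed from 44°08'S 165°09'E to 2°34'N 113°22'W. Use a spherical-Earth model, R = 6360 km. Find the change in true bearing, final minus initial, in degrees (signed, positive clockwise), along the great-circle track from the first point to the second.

-36.8°

At departure: θ₁ = atan2(sin Δλ cos φ₂, cos φ₁ sin φ₂ − sin φ₁ cos φ₂ cos Δλ) = 82.21°
At arrival: θ₂ = atan2(sin Δλ cos φ₁, −cos φ₂ sin φ₁ + sin φ₂ cos φ₁ cos Δλ) = 45.38°
Δθ = θ₂ − θ₁ = -36.8°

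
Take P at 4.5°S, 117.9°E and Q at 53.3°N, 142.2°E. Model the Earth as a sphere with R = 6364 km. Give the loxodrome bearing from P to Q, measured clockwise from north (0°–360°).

Δψ = ln[tan(π/4+φ₂/2)/tan(π/4+φ₁/2)] = +1.1822
Δλ = +0.4241 rad (taken the short way round)
course = atan2(Δλ, Δψ) = 19.74°

19.7°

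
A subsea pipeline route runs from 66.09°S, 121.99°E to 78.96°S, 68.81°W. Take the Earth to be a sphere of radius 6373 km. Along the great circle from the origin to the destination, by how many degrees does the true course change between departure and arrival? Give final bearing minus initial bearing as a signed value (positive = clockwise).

Initial bearing θ₁ = atan2(sin Δλ cos φ₂, cos φ₁ sin φ₂ − sin φ₁ cos φ₂ cos Δλ) = 176.40°
Final bearing θ₂ = (initial bearing from the destination back to the start) + 180° = 7.64°
Δθ = θ₂ − θ₁ = -168.8°

-168.8°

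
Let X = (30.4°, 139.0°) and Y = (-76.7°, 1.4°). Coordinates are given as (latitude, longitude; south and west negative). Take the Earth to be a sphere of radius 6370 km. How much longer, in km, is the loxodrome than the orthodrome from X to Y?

Great circle: cos σ = sin φ₁ sin φ₂ + cos φ₁ cos φ₂ cos Δλ,  σ = 2.2640 rad → d_gc = 14421.5 km
Rhumb line: Δψ = -2.7065, q = Δφ/Δψ = 0.6907, d_rh = R√(Δφ²+q²Δλ²) = 15918.9 km
Excess = 15918.9 − 14421.5 = 1497.4 ≈ 1497 km

1497 km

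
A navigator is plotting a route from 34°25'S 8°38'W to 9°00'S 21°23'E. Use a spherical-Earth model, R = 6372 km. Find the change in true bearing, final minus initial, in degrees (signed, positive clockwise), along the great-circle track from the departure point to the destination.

-11.6°

Initial bearing θ₁ = atan2(sin Δλ cos φ₂, cos φ₁ sin φ₂ − sin φ₁ cos φ₂ cos Δλ) = 54.35°
Final bearing θ₂ = (initial bearing from the destination back to the start) + 180° = 42.75°
Δθ = θ₂ − θ₁ = -11.6°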